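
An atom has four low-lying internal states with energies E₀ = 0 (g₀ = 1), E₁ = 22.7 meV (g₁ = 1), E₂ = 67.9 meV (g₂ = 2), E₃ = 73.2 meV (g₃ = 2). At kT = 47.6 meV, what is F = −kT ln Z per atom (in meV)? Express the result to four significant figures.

-44.20 meV

Eᵢ/kT = 0, 0.476891, 1.42647, 1.53782.
Z = Σ gᵢe^(−Eᵢ/kT) = 1·e^(−0) + 1·e^(−0.476891) + 2·e^(−1.42647) + 2·e^(−1.53782) = 1.00000 + 0.620710 + 0.480310 + 0.429698 = 2.53072.
F = −kT ln Z = −47.6 × ln(2.53072) = −47.6 × 0.928504 = -44.20 meV.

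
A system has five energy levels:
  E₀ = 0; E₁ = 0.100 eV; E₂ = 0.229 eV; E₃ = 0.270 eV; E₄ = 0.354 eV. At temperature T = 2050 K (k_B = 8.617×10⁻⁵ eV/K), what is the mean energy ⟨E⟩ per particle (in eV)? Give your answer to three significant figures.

k_BT = 8.617×10⁻⁵ × 2050 K = 0.17665 eV.
Eᵢ/kT = 0, 0.56609, 1.2963, 1.5284, 2.0040.
Z = Σ e^(−Eᵢ/kT) = e^(−0) + e^(−0.56609) + e^(−1.2963) + e^(−1.5284) + e^(−2.0040) = 1.0000 + 0.56774 + 0.27354 + 0.21688 + 0.13480 = 2.1930.
⟨E⟩ = Σ Eᵢ e^(−Eᵢ/kT) / Z = (0·1.0000 + 0.100·0.56774 + 0.229·0.27354 + 0.270·0.21688 + 0.354·0.13480) / 2.1930 = 0.103 eV.

0.103 eV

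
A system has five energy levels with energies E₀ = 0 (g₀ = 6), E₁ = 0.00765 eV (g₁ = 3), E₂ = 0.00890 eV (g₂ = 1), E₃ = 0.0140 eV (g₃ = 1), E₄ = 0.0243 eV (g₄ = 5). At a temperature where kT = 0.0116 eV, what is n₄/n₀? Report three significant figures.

0.103

n₄/n₀ = (g₄/g₀) exp[−(E₄−E₀)/kT] = (5/6) × exp(−(0.0243 eV)/(0.0116 eV)) = (5/6) × exp(-2.0948) = 0.103.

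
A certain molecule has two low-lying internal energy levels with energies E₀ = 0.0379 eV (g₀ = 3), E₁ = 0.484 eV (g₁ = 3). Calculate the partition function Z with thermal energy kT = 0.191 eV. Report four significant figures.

Z = 2.698

Eᵢ/kT = 0.198429, 2.53403.
Z = Σ gᵢe^(−Eᵢ/kT) = 3·e^(−0.198429) + 3·e^(−2.53403) = 2.46005 + 0.238016 = 2.69807.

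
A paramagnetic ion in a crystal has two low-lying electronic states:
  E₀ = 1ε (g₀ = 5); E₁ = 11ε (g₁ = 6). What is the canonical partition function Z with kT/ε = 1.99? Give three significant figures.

Z = 3.05

Eᵢ/kT = 0.50251, 5.5276.
Z = Σ gᵢe^(−Eᵢ/kT) = 5·e^(−0.50251) + 6·e^(−5.5276) = 3.0251 + 0.023853 = 3.0490.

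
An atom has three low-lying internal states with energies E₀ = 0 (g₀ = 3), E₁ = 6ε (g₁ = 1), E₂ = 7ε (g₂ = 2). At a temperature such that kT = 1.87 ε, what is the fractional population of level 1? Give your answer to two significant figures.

Eᵢ/kT = 0, 3.209, 3.743.
Z = Σ gᵢe^(−Eᵢ/kT) = 3·e^(−0) + 1·e^(−3.209) + 2·e^(−3.743) = 3.000 + 0.04040 + 0.04737 = 3.088.
P₁ = g₁ e^(−E₁/kT) / Z = 0.04040/3.088 = 0.013.

0.013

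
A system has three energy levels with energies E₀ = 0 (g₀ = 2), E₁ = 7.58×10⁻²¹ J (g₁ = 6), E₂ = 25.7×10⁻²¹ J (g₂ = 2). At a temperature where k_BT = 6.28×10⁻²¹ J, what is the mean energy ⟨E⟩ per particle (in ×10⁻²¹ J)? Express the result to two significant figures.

3.8 ×10⁻²¹ J

Eᵢ/kT = 0, 1.207, 4.092.
Z = Σ gᵢe^(−Eᵢ/kT) = 2·e^(−0) + 6·e^(−1.207) + 2·e^(−4.092) = 2.000 + 1.795 + 0.03341 = 3.828.
⟨E⟩ = Σ Eᵢ gᵢe^(−Eᵢ/kT) / Z = (0·2.000 + 7.58·1.795 + 25.7·0.03341) / 3.828 = 3.8 ×10⁻²¹ J.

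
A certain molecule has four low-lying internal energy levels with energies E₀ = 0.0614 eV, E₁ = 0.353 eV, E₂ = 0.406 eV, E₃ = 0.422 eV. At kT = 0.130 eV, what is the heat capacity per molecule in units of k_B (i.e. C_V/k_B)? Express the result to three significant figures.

0.986

Eᵢ/kT = 0.47231, 2.7154, 3.1231, 3.2462.
Z = Σ e^(−Eᵢ/kT) = e^(−0.47231) + e^(−2.7154) + e^(−3.1231) + e^(−3.2462) = 0.62356 + 0.066178 + 0.044020 + 0.038922 = 0.77268.
⟨E⟩ = 0.12417 eV, ⟨E²⟩ = 0.032076 eV².
C_V/k_B = (⟨E²⟩ − ⟨E⟩²)/(kT)² = (0.032076 − 0.015418)/0.016900 = 0.986.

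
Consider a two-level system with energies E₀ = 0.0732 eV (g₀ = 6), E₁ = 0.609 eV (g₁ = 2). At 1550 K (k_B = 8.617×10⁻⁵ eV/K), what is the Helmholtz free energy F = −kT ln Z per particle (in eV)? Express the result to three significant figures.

k_BT = 8.617×10⁻⁵ × 1550 K = 0.13356 eV.
Eᵢ/kT = 0.54807, 4.5597.
Z = Σ gᵢe^(−Eᵢ/kT) = 6·e^(−0.54807) + 2·e^(−4.5597) = 3.4684 + 0.020930 = 3.4893.
F = −kT ln Z = −0.13356 × ln(3.4893) = −0.13356 × 1.2497 = -0.167 eV.

-0.167 eV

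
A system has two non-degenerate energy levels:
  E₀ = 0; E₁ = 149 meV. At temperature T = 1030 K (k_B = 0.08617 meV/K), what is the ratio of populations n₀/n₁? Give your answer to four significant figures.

k_BT = 0.08617 × 1030 K = 88.7551 meV.
n₀/n₁ = exp[−(E₀−E₁)/kT] = exp(−(-149 meV)/(88.7551 meV)) = exp(1.67878) = 5.359.

5.359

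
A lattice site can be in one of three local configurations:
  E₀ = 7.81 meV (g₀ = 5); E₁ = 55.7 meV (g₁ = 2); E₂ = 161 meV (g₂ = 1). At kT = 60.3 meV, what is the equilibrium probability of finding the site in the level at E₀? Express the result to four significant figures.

Eᵢ/kT = 0.129519, 0.923715, 2.66998.
Z = Σ gᵢe^(−Eᵢ/kT) = 5·e^(−0.129519) + 2·e^(−0.923715) + 1·e^(−2.66998) = 4.39259 + 0.794083 + 0.0692536 = 5.25593.
P₀ = g₀ e^(−E₀/kT) / Z = 4.39259/5.25593 = 0.8357.

0.8357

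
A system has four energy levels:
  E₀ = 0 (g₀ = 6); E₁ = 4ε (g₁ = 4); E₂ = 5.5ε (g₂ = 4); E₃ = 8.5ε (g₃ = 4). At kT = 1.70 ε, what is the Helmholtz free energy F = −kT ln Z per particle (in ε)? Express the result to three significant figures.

-3.20 ε

Eᵢ/kT = 0, 2.3529, 3.2353, 5.0000.
Z = Σ gᵢe^(−Eᵢ/kT) = 6·e^(−0) + 4·e^(−2.3529) + 4·e^(−3.2353) + 4·e^(−5.0000) = 6.0000 + 0.38037 + 0.15739 + 0.026952 = 6.5647.
F = −kT ln Z = −1.70 × ln(6.5647) = −1.70 × 1.8817 = -3.20 ε.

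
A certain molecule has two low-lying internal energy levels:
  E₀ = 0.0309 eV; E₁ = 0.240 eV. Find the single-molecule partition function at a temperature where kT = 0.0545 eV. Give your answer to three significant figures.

Z = 0.579

Eᵢ/kT = 0.56697, 4.4037.
Z = Σ e^(−Eᵢ/kT) = e^(−0.56697) + e^(−4.4037) = 0.56724 + 0.012232 = 0.57947.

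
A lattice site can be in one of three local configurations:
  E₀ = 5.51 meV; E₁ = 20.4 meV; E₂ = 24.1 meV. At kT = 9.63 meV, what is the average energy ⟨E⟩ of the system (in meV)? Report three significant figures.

9.83 meV

Eᵢ/kT = 0.57217, 2.1184, 2.5026.
Z = Σ e^(−Eᵢ/kT) = e^(−0.57217) + e^(−2.1184) + e^(−2.5026) = 0.56430 + 0.12022 + 0.081872 = 0.76639.
⟨E⟩ = Σ Eᵢ e^(−Eᵢ/kT) / Z = (5.51·0.56430 + 20.4·0.12022 + 24.1·0.081872) / 0.76639 = 9.83 meV.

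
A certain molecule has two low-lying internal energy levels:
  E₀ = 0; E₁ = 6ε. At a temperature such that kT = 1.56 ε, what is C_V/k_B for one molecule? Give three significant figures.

Eᵢ/kT = 0, 3.8462.
Z = Σ e^(−Eᵢ/kT) = e^(−0) + e^(−3.8462) = 1.0000 + 0.021361 = 1.0214.
⟨E⟩ = 0.12548 ε, ⟨E²⟩ = 0.75288 ε².
C_V/k_B = (⟨E²⟩ − ⟨E⟩²)/(kT)² = (0.75288 − 0.015745)/2.4336 = 0.303.

0.303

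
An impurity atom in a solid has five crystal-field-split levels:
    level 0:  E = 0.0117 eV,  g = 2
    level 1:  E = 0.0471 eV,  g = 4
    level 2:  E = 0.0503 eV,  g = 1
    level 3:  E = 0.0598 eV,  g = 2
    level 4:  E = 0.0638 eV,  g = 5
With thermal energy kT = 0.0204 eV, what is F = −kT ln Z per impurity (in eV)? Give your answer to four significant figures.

-0.01347 eV

Eᵢ/kT = 0.573529, 2.30882, 2.46569, 2.93137, 3.12745.
Z = Σ gᵢe^(−Eᵢ/kT) = 2·e^(−0.573529) + 4·e^(−2.30882) + 1·e^(−2.46569) + 2·e^(−2.93137) + 5·e^(−3.12745) = 1.12707 + 0.397514 + 0.0849502 + 0.106648 + 0.219147 = 1.93533.
F = −kT ln Z = −0.0204 × ln(1.93533) = −0.0204 × 0.660278 = -0.01347 eV.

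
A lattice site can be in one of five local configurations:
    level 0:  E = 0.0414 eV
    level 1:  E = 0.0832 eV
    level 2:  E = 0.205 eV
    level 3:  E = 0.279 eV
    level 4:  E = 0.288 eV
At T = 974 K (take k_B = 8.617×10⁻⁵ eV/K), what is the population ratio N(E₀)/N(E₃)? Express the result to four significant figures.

16.96

k_BT = 8.617×10⁻⁵ × 974 K = 0.0839296 eV.
n₀/n₃ = exp[−(E₀−E₃)/kT] = exp(−(-0.2376 eV)/(0.0839296 eV)) = exp(2.83094) = 16.96.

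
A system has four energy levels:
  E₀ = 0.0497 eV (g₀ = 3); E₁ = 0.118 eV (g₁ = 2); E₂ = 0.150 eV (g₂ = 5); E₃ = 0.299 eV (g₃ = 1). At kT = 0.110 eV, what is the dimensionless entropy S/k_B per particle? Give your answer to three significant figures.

2.26

Eᵢ/kT = 0.45182, 1.0727, 1.3636, 2.7182.
Z = Σ gᵢe^(−Eᵢ/kT) = 3·e^(−0.45182) + 2·e^(−1.0727) + 5·e^(−1.3636) + 1·e^(−2.7182) = 1.9094 + 0.68417 + 1.2787 + 0.065993 = 3.9383.
⟨E⟩ = Σ EᵢPᵢ = 0.098308 eV.
S/k_B = ln Z + ⟨E⟩/kT = ln(3.9383) + 0.098308/0.110 = 1.3707 + 0.89371 = 2.26.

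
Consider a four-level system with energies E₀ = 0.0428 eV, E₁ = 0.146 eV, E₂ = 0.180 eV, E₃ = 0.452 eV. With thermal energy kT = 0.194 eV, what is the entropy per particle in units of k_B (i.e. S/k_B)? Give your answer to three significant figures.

1.21

Eᵢ/kT = 0.22062, 0.75258, 0.92784, 2.3299.
Z = Σ e^(−Eᵢ/kT) = e^(−0.22062) + e^(−0.75258) + e^(−0.92784) + e^(−2.3299) = 0.80202 + 0.47115 + 0.39541 + 0.097305 = 1.7659.
⟨E⟩ = Σ EᵢPᵢ = 0.12360 eV.
S/k_B = ln Z + ⟨E⟩/kT = ln(1.7659) + 0.12360/0.194 = 0.56866 + 0.63711 = 1.21.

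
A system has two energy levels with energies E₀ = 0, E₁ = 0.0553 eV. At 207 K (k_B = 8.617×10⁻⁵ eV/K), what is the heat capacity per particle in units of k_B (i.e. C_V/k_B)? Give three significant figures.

k_BT = 8.617×10⁻⁵ × 207 K = 0.017837 eV.
Eᵢ/kT = 0, 3.1003.
Z = Σ e^(−Eᵢ/kT) = e^(−0) + e^(−3.1003) = 1.0000 + 0.045036 = 1.0450.
⟨E⟩ = 0.0023832 eV, ⟨E²⟩ = 0.00013179 eV².
C_V/k_B = (⟨E²⟩ − ⟨E⟩²)/(kT)² = (0.00013179 − 0.0000056796)/0.00031816 = 0.396.

0.396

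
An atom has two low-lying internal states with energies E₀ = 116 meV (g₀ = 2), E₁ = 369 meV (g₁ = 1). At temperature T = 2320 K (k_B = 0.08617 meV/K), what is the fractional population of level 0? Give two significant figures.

0.88

k_BT = 0.08617 × 2320 K = 199.9 meV.
Eᵢ/kT = 0.5803, 1.846.
Z = Σ gᵢe^(−Eᵢ/kT) = 2·e^(−0.5803) + 1·e^(−1.846) = 1.119 + 0.1579 = 1.277.
P₀ = g₀ e^(−E₀/kT) / Z = 1.119/1.277 = 0.88.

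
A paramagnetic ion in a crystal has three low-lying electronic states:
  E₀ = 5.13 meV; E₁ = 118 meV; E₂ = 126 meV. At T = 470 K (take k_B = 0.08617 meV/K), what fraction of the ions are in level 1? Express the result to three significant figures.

k_BT = 0.08617 × 470 K = 40.500 meV.
Eᵢ/kT = 0.12667, 2.9136, 3.1111.
Z = Σ e^(−Eᵢ/kT) = e^(−0.12667) + e^(−2.9136) + e^(−3.1111) = 0.88102 + 0.054280 + 0.044552 = 0.97985.
P₁ = e^(−E₁/kT) / Z = 0.054280/0.97985 = 0.0554.

0.0554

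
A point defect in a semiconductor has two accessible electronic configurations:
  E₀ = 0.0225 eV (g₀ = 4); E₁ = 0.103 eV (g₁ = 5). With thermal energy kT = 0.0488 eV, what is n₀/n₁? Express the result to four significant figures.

n₀/n₁ = (g₀/g₁) exp[−(E₀−E₁)/kT] = (4/5) × exp(−(-0.0805 eV)/(0.0488 eV)) = (4/5) × exp(1.64959) = 4.164.

4.164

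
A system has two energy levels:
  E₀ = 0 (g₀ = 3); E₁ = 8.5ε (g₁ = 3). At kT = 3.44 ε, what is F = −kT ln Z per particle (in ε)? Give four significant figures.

-4.058 ε

Eᵢ/kT = 0, 2.47093.
Z = Σ gᵢe^(−Eᵢ/kT) = 3·e^(−0) + 3·e^(−2.47093) = 3.00000 + 0.253519 = 3.25352.
F = −kT ln Z = −3.44 × ln(3.25352) = −3.44 × 1.17974 = -4.058 ε.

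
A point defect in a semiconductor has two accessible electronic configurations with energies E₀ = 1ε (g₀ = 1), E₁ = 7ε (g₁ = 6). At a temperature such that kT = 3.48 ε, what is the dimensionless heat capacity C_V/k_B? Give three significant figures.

Eᵢ/kT = 0.28736, 2.0115.
Z = Σ gᵢe^(−Eᵢ/kT) = 1·e^(−0.28736) + 6·e^(−2.0115) = 0.75024 + 0.80273 = 1.5530.
⟨E⟩ = 4.1013 ε, ⟨E²⟩ = 25.811 ε².
C_V/k_B = (⟨E²⟩ − ⟨E⟩²)/(kT)² = (25.811 − 16.821)/12.110 = 0.742.

0.742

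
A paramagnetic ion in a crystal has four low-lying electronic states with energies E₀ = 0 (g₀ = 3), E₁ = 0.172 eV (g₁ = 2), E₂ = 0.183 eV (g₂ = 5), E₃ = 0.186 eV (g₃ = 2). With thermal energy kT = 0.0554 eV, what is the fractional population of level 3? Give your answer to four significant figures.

Eᵢ/kT = 0, 3.10469, 3.30325, 3.35740.
Z = Σ gᵢe^(−Eᵢ/kT) = 3·e^(−0) + 2·e^(−3.10469) + 5·e^(−3.30325) + 2·e^(−3.35740) = 3.00000 + 0.0896768 + 0.183817 + 0.0696514 = 3.34315.
P₃ = g₃ e^(−E₃/kT) / Z = 0.0696514/3.34315 = 0.02083.

0.02083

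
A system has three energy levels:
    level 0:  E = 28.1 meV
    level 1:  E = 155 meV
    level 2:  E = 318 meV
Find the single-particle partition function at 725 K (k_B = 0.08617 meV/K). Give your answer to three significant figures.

Z = 0.728

k_BT = 0.08617 × 725 K = 62.473 meV.
Eᵢ/kT = 0.44979, 2.4811, 5.0902.
Z = Σ e^(−Eᵢ/kT) = e^(−0.44979) + e^(−2.4811) + e^(−5.0902) = 0.63776 + 0.083651 + 0.0061568 = 0.72757.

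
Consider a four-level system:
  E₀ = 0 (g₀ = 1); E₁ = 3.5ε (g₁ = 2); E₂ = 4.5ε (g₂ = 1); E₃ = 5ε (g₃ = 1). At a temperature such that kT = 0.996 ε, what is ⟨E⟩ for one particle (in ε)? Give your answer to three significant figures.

Eᵢ/kT = 0, 3.5141, 4.5181, 5.0201.
Z = Σ gᵢe^(−Eᵢ/kT) = 1·e^(−0) + 2·e^(−3.5141) + 1·e^(−4.5181) + 1·e^(−5.0201) = 1.0000 + 0.059549 + 0.010910 + 0.0066039 = 1.0771.
⟨E⟩ = Σ Eᵢ gᵢe^(−Eᵢ/kT) / Z = (0·1.0000 + 3.5·0.059549 + 4.5·0.010910 + 5·0.0066039) / 1.0771 = 0.270 ε.

0.270 ε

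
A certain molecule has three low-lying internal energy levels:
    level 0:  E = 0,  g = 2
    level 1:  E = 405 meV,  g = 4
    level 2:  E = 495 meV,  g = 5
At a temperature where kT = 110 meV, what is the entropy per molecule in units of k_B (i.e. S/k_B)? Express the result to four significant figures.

Eᵢ/kT = 0, 3.68182, 4.50000.
Z = Σ gᵢe^(−Eᵢ/kT) = 2·e^(−0) + 4·e^(−3.68182) + 5·e^(−4.50000) = 2.00000 + 0.100708 + 0.0555450 = 2.15625.
⟨E⟩ = Σ EᵢPᵢ = 31.6668 meV.
S/k_B = ln Z + ⟨E⟩/kT = ln(2.15625) + 31.6668/110 = 0.768371 + 0.287880 = 1.056.

1.056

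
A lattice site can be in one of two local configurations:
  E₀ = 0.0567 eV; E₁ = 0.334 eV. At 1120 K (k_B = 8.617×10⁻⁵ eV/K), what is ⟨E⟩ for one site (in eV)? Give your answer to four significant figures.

k_BT = 8.617×10⁻⁵ × 1120 K = 0.0965104 eV.
Eᵢ/kT = 0.587501, 3.46077.
Z = Σ e^(−Eᵢ/kT) = e^(−0.587501) + e^(−3.46077) = 0.555714 + 0.0314056 = 0.587120.
⟨E⟩ = Σ Eᵢ e^(−Eᵢ/kT) / Z = (0.0567·0.555714 + 0.334·0.0314056) / 0.587120 = 0.07153 eV.

0.07153 eV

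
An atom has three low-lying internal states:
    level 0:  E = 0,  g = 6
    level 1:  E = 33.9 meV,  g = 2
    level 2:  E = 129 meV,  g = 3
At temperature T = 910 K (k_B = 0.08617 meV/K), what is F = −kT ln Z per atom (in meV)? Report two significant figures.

-160 meV

k_BT = 0.08617 × 910 K = 78.41 meV.
Eᵢ/kT = 0, 0.4323, 1.645.
Z = Σ gᵢe^(−Eᵢ/kT) = 6·e^(−0) + 2·e^(−0.4323) + 3·e^(−1.645) = 6.000 + 1.298 + 0.5790 = 7.877.
F = −kT ln Z = −78.41 × ln(7.877) = −78.41 × 2.064 = -160 meV.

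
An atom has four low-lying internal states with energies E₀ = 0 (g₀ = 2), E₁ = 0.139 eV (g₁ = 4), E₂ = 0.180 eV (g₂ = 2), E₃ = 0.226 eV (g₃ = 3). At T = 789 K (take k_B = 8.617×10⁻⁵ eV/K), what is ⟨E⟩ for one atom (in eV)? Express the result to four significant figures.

k_BT = 8.617×10⁻⁵ × 789 K = 0.0679881 eV.
Eᵢ/kT = 0, 2.04448, 2.64752, 3.32411.
Z = Σ gᵢe^(−Eᵢ/kT) = 2·e^(−0) + 4·e^(−2.04448) + 2·e^(−2.64752) + 3·e^(−3.32411) = 2.00000 + 0.517790 + 0.141653 + 0.108014 = 2.76746.
⟨E⟩ = Σ Eᵢ gᵢe^(−Eᵢ/kT) / Z = (0·2.00000 + 0.139·0.517790 + 0.180·0.141653 + 0.226·0.108014) / 2.76746 = 0.04404 eV.

0.04404 eV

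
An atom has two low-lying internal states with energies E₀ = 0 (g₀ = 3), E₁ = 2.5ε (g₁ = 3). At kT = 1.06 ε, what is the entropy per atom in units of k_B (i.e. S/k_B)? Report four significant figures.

1.393

Eᵢ/kT = 0, 2.35849.
Z = Σ gᵢe^(−Eᵢ/kT) = 3·e^(−0) + 3·e^(−2.35849) = 3.00000 + 0.283689 = 3.28369.
⟨E⟩ = Σ EᵢPᵢ = 0.215983 ε.
S/k_B = ln Z + ⟨E⟩/kT = ln(3.28369) + 0.215983/1.06 = 1.18897 + 0.203758 = 1.393.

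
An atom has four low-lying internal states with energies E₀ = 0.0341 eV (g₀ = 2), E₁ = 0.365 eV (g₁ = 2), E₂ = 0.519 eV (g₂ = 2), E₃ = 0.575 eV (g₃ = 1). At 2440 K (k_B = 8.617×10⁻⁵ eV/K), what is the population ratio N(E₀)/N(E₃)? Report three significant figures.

26.2

k_BT = 8.617×10⁻⁵ × 2440 K = 0.21025 eV.
n₀/n₃ = (g₀/g₃) exp[−(E₀−E₃)/kT] = (2/1) × exp(−(-0.5409 eV)/(0.21025 eV)) = (2/1) × exp(2.5727) = 26.2.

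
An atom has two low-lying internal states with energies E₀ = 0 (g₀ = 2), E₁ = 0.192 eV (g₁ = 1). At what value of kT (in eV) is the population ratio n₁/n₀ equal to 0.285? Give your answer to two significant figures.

n₁/n₀ = (g₁/g₀) exp[−(E₁−E₀)/kT] = 0.285.
⇒ (E₁−E₀)/kT = ln((1/2)/0.285) = ln(1.754) = 0.5619.
kT = 0.192 eV / 0.5619 = 0.34 eV.

0.34 eV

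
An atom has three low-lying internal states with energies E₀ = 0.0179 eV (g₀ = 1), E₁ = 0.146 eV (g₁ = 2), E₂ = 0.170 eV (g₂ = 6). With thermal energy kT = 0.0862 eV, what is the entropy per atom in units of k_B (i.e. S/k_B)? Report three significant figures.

1.91

Eᵢ/kT = 0.20766, 1.6937, 1.9722.
Z = Σ gᵢe^(−Eᵢ/kT) = 1·e^(−0.20766) + 2·e^(−1.6937) + 6·e^(−1.9722) = 0.81248 + 0.36768 + 0.83490 = 2.0151.
⟨E⟩ = Σ EᵢPᵢ = 0.10429 eV.
S/k_B = ln Z + ⟨E⟩/kT = ln(2.0151) + 0.10429/0.0862 = 0.70067 + 1.2099 = 1.91.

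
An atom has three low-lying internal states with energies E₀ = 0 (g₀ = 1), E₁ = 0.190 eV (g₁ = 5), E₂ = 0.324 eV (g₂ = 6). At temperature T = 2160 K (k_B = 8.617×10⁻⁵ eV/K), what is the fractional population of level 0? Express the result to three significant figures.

0.259

k_BT = 8.617×10⁻⁵ × 2160 K = 0.18613 eV.
Eᵢ/kT = 0, 1.0208, 1.7407.
Z = Σ gᵢe^(−Eᵢ/kT) = 1·e^(−0) + 5·e^(−1.0208) + 6·e^(−1.7407) = 1.0000 + 1.8015 + 1.0524 = 3.8539.
P₀ = g₀ e^(−E₀/kT) / Z = 1.0000/3.8539 = 0.259.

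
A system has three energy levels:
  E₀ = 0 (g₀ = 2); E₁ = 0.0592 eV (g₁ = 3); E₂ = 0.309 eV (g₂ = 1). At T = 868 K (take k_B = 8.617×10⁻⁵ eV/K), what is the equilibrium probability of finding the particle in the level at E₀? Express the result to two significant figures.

k_BT = 8.617×10⁻⁵ × 868 K = 0.07480 eV.
Eᵢ/kT = 0, 0.7914, 4.131.
Z = Σ gᵢe^(−Eᵢ/kT) = 2·e^(−0) + 3·e^(−0.7914) + 1·e^(−4.131) = 2.000 + 1.360 + 0.01607 = 3.376.
P₀ = g₀ e^(−E₀/kT) / Z = 2.000/3.376 = 0.59.

0.59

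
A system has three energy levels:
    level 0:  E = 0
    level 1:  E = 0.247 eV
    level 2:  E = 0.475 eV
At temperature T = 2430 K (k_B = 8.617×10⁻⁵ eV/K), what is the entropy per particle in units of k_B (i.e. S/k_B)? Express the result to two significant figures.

0.77

k_BT = 8.617×10⁻⁵ × 2430 K = 0.2094 eV.
Eᵢ/kT = 0, 1.180, 2.268.
Z = Σ e^(−Eᵢ/kT) = e^(−0) + e^(−1.180) + e^(−2.268) = 1.000 + 0.3073 + 0.1035 = 1.411.
⟨E⟩ = Σ EᵢPᵢ = 0.08864 eV.
S/k_B = ln Z + ⟨E⟩/kT = ln(1.411) + 0.08864/0.2094 = 0.3443 + 0.4233 = 0.77.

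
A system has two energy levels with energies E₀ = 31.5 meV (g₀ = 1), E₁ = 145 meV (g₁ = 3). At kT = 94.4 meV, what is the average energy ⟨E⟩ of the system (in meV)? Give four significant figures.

Eᵢ/kT = 0.333686, 1.53602.
Z = Σ gᵢe^(−Eᵢ/kT) = 1·e^(−0.333686) + 3·e^(−1.53602) = 0.716279 + 0.645708 = 1.36199.
⟨E⟩ = Σ Eᵢ gᵢe^(−Eᵢ/kT) / Z = (31.5·0.716279 + 145·0.645708) / 1.36199 = 85.31 meV.

85.31 meV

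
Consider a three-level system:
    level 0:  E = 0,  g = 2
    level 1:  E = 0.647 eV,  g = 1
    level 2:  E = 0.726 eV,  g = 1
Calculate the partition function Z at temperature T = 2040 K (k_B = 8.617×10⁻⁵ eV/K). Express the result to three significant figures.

Z = 2.04

k_BT = 8.617×10⁻⁵ × 2040 K = 0.17579 eV.
Eᵢ/kT = 0, 3.6805, 4.1299.
Z = Σ gᵢe^(−Eᵢ/kT) = 2·e^(−0) + 1·e^(−3.6805) + 1·e^(−4.1299) = 2.0000 + 0.025210 + 0.016084 = 2.0413.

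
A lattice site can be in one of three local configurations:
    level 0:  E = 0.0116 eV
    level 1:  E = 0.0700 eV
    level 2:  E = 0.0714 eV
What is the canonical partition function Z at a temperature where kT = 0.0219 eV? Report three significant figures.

Eᵢ/kT = 0.52968, 3.1963, 3.2603.
Z = Σ e^(−Eᵢ/kT) = e^(−0.52968) + e^(−3.1963) + e^(−3.2603) = 0.58879 + 0.040913 + 0.038377 = 0.66808.

Z = 0.668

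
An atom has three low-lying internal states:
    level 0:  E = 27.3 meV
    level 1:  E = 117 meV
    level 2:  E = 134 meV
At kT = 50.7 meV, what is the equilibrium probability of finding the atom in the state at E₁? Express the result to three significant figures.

Eᵢ/kT = 0.53846, 2.3077, 2.6430.
Z = Σ e^(−Eᵢ/kT) = e^(−0.53846) + e^(−2.3077) + e^(−2.6430) = 0.58365 + 0.099490 + 0.071148 = 0.75429.
P₁ = e^(−E₁/kT) / Z = 0.099490/0.75429 = 0.132.

0.132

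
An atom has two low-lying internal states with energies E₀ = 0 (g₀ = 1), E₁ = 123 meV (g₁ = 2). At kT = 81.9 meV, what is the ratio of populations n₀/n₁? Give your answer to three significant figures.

n₀/n₁ = (g₀/g₁) exp[−(E₀−E₁)/kT] = (1/2) × exp(−(-123 meV)/(81.9 meV)) = (1/2) × exp(1.5018) = 2.24.

2.24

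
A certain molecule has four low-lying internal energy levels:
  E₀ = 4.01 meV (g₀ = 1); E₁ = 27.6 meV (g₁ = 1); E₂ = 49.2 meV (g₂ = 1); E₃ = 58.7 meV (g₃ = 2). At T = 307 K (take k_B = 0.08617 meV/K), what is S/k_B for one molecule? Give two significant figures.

1.3

k_BT = 0.08617 × 307 K = 26.45 meV.
Eᵢ/kT = 0.1516, 1.043, 1.860, 2.219.
Z = Σ gᵢe^(−Eᵢ/kT) = 1·e^(−0.1516) + 1·e^(−1.043) + 1·e^(−1.860) + 2·e^(−2.219) = 0.8593 + 0.3524 + 0.1557 + 0.2174 = 1.585.
⟨E⟩ = Σ EᵢPᵢ = 21.19 meV.
S/k_B = ln Z + ⟨E⟩/kT = ln(1.585) + 21.19/26.45 = 0.4606 + 0.8011 = 1.3.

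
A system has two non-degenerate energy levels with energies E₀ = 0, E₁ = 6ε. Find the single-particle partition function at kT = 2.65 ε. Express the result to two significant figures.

Eᵢ/kT = 0, 2.264.
Z = Σ e^(−Eᵢ/kT) = e^(−0) + e^(−2.264) = 1.000 + 0.1039 = 1.104.

Z = 1.1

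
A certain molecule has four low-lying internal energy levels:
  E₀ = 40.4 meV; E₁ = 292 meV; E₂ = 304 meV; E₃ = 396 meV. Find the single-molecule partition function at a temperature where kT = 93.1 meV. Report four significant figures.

Z = 0.7438

Eᵢ/kT = 0.433942, 3.13641, 3.26531, 4.25349.
Z = Σ e^(−Eᵢ/kT) = e^(−0.433942) + e^(−3.13641) + e^(−3.26531) + e^(−4.25349) = 0.647950 + 0.0434385 + 0.0381851 + 0.0142145 = 0.743788.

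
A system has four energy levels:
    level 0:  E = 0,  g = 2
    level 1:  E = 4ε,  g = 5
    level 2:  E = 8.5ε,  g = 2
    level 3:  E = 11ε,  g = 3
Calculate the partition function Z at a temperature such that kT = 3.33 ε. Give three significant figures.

Eᵢ/kT = 0, 1.2012, 2.5526, 3.3033.
Z = Σ gᵢe^(−Eᵢ/kT) = 2·e^(−0) + 5·e^(−1.2012) + 2·e^(−2.5526) + 3·e^(−3.3033) = 2.0000 + 1.5042 + 0.15576 + 0.11028 = 3.7702.

Z = 3.77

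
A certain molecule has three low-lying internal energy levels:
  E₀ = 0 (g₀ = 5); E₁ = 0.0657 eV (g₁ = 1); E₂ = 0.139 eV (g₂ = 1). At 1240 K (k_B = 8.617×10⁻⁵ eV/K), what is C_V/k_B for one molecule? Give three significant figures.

0.100

k_BT = 8.617×10⁻⁵ × 1240 K = 0.10685 eV.
Eᵢ/kT = 0, 0.61488, 1.3009.
Z = Σ gᵢe^(−Eᵢ/kT) = 5·e^(−0) + 1·e^(−0.61488) + 1·e^(−1.3009) = 5.0000 + 0.54071 + 0.27229 = 5.8130.
⟨E⟩ = 0.012622 eV, ⟨E²⟩ = 0.0013065 eV².
C_V/k_B = (⟨E²⟩ − ⟨E⟩²)/(kT)² = (0.0013065 − 0.00015931)/0.011417 = 0.100.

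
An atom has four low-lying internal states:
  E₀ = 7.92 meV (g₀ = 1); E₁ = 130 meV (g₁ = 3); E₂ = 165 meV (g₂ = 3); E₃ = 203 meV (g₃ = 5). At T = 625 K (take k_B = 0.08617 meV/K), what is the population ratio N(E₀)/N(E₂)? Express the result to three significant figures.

k_BT = 0.08617 × 625 K = 53.856 meV.
n₀/n₂ = (g₀/g₂) exp[−(E₀−E₂)/kT] = (1/3) × exp(−(-157.08 meV)/(53.856 meV)) = (1/3) × exp(2.9167) = 6.16.

6.16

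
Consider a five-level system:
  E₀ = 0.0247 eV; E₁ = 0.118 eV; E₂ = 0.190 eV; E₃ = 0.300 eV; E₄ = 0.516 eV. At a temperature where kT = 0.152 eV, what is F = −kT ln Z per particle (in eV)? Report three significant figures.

Eᵢ/kT = 0.16250, 0.77632, 1.2500, 1.9737, 3.3947.
Z = Σ e^(−Eᵢ/kT) = e^(−0.16250) + e^(−0.77632) + e^(−1.2500) + e^(−1.9737) + e^(−3.3947) = 0.85002 + 0.46010 + 0.28650 + 0.13894 + 0.033551 = 1.7691.
F = −kT ln Z = −0.152 × ln(1.7691) = −0.152 × 0.57047 = -0.0867 eV.

-0.0867 eV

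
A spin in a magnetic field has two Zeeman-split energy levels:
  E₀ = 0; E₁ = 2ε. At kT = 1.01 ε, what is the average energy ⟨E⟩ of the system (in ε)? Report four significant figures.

0.2426 ε

Eᵢ/kT = 0, 1.98020.
Z = Σ e^(−Eᵢ/kT) = e^(−0) + e^(−1.98020) = 1.00000 + 0.138042 = 1.13804.
⟨E⟩ = Σ Eᵢ e^(−Eᵢ/kT) / Z = (0·1.00000 + 2·0.138042) / 1.13804 = 0.2426 ε.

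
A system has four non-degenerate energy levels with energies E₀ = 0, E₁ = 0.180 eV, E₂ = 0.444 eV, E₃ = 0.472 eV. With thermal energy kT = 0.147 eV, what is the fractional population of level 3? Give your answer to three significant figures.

0.0292

Eᵢ/kT = 0, 1.2245, 3.0204, 3.2109.
Z = Σ e^(−Eᵢ/kT) = e^(−0) + e^(−1.2245) + e^(−3.0204) + e^(−3.2109) = 1.0000 + 0.29390 + 0.048782 + 0.040320 = 1.3830.
P₃ = e^(−E₃/kT) / Z = 0.040320/1.3830 = 0.0292.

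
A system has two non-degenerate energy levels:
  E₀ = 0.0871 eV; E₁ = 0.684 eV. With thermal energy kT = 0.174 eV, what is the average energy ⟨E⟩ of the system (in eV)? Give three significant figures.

0.106 eV

Eᵢ/kT = 0.50057, 3.9310.
Z = Σ e^(−Eᵢ/kT) = e^(−0.50057) + e^(−3.9310) = 0.60619 + 0.019624 = 0.62581.
⟨E⟩ = Σ Eᵢ e^(−Eᵢ/kT) / Z = (0.0871·0.60619 + 0.684·0.019624) / 0.62581 = 0.106 eV.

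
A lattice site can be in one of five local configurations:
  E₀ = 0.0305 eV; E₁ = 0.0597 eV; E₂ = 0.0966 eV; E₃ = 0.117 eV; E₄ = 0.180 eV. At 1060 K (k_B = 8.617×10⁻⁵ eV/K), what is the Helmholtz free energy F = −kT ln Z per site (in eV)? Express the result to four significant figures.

-0.06335 eV

k_BT = 8.617×10⁻⁵ × 1060 K = 0.0913402 eV.
Eᵢ/kT = 0.333917, 0.653600, 1.05758, 1.28093, 1.97065.
Z = Σ e^(−Eᵢ/kT) = e^(−0.333917) + e^(−0.653600) + e^(−1.05758) + e^(−1.28093) + e^(−1.97065) = 0.716113 + 0.520170 + 0.347295 + 0.277779 + 0.139366 = 2.00072.
F = −kT ln Z = −0.0913402 × ln(2.00072) = −0.0913402 × 0.693507 = -0.06335 eV.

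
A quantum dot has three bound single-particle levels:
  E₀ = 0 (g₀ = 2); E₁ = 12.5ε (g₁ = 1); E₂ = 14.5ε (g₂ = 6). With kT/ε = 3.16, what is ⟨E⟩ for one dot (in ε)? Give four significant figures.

0.5403 ε

Eᵢ/kT = 0, 3.95570, 4.58861.
Z = Σ gᵢe^(−Eᵢ/kT) = 2·e^(−0) + 1·e^(−3.95570) + 6·e^(−4.58861) = 2.00000 + 0.0191453 + 0.0610019 = 2.08015.
⟨E⟩ = Σ Eᵢ gᵢe^(−Eᵢ/kT) / Z = (0·2.00000 + 12.5·0.0191453 + 14.5·0.0610019) / 2.08015 = 0.5403 ε.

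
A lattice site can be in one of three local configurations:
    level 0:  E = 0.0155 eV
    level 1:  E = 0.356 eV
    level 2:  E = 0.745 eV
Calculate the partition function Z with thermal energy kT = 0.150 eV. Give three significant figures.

Z = 1.00

Eᵢ/kT = 0.10333, 2.3733, 4.9667.
Z = Σ e^(−Eᵢ/kT) = e^(−0.10333) + e^(−2.3733) + e^(−4.9667) = 0.90183 + 0.093173 + 0.0069661 = 1.0020.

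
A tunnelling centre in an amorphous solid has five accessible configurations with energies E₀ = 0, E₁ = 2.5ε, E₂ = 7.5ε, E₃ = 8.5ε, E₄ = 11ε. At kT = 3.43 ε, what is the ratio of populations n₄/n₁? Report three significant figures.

n₄/n₁ = exp[−(E₄−E₁)/kT] = exp(−(8.5ε)/(3.43ε)) = exp(-2.4781) = 0.0839.

0.0839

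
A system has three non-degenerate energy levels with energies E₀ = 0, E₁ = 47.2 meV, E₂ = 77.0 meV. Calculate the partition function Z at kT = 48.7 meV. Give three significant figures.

Z = 1.59

Eᵢ/kT = 0, 0.96920, 1.5811.
Z = Σ e^(−Eᵢ/kT) = e^(−0) + e^(−0.96920) + e^(−1.5811) = 1.0000 + 0.37939 + 0.20575 = 1.5851.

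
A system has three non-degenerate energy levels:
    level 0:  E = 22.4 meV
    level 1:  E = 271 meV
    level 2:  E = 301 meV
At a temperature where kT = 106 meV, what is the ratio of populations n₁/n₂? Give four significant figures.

1.327

n₁/n₂ = exp[−(E₁−E₂)/kT] = exp(−(-30 meV)/(106 meV)) = exp(0.283019) = 1.327.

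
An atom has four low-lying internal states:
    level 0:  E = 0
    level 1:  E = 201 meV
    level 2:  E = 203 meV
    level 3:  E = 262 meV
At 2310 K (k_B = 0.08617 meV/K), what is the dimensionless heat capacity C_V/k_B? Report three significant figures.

0.309

k_BT = 0.08617 × 2310 K = 199.05 meV.
Eᵢ/kT = 0, 1.0098, 1.0198, 1.3163.
Z = Σ e^(−Eᵢ/kT) = e^(−0) + e^(−1.0098) + e^(−1.0198) + e^(−1.3163) = 1.0000 + 0.36429 + 0.36067 + 0.26813 = 1.9931.
⟨E⟩ = 108.72 meV, ⟨E²⟩ = 24076 meV².
C_V/k_B = (⟨E²⟩ − ⟨E⟩²)/(kT)² = (24076 − 11820)/39621 = 0.309.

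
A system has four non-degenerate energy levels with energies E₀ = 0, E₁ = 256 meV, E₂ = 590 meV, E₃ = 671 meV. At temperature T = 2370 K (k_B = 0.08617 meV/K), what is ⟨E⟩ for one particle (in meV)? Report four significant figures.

k_BT = 0.08617 × 2370 K = 204.223 meV.
Eᵢ/kT = 0, 1.25353, 2.88900, 3.28562.
Z = Σ e^(−Eᵢ/kT) = e^(−0) + e^(−1.25353) + e^(−2.88900) + e^(−3.28562) = 1.00000 + 0.285495 + 0.0556318 + 0.0374174 = 1.37854.
⟨E⟩ = Σ Eᵢ e^(−Eᵢ/kT) / Z = (0·1.00000 + 256·0.285495 + 590·0.0556318 + 671·0.0374174) / 1.37854 = 95.04 meV.

95.04 meV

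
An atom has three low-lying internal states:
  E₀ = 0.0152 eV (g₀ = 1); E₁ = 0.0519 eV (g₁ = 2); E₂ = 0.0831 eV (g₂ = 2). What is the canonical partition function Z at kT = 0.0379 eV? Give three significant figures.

Eᵢ/kT = 0.40106, 1.3694, 2.1926.
Z = Σ gᵢe^(−Eᵢ/kT) = 1·e^(−0.40106) + 2·e^(−1.3694) + 2·e^(−2.1926) = 0.66961 + 0.50852 + 0.22325 = 1.4014.

Z = 1.40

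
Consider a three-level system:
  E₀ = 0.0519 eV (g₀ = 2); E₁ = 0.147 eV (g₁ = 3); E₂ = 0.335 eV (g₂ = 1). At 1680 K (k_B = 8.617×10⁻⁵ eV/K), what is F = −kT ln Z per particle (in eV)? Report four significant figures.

-0.1374 eV

k_BT = 8.617×10⁻⁵ × 1680 K = 0.144766 eV.
Eᵢ/kT = 0.358510, 1.01543, 2.31408.
Z = Σ gᵢe^(−Eᵢ/kT) = 2·e^(−0.358510) + 3·e^(−1.01543) + 1·e^(−2.31408) = 1.39743 + 1.08674 + 0.0988571 = 2.58303.
F = −kT ln Z = −0.144766 × ln(2.58303) = −0.144766 × 0.948963 = -0.1374 eV.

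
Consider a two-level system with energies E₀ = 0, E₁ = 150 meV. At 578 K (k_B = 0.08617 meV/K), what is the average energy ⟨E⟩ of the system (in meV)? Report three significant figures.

k_BT = 0.08617 × 578 K = 49.806 meV.
Eᵢ/kT = 0, 3.0117.
Z = Σ e^(−Eᵢ/kT) = e^(−0) + e^(−3.0117) = 1.0000 + 0.049208 = 1.0492.
⟨E⟩ = Σ Eᵢ e^(−Eᵢ/kT) / Z = (0·1.0000 + 150·0.049208) / 1.0492 = 7.04 meV.

7.04 meV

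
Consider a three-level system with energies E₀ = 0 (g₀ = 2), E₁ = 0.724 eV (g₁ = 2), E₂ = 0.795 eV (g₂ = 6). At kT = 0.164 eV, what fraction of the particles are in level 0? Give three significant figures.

0.966

Eᵢ/kT = 0, 4.4146, 4.8476.
Z = Σ gᵢe^(−Eᵢ/kT) = 2·e^(−0) + 2·e^(−4.4146) + 6·e^(−4.8476) = 2.0000 + 0.024199 + 0.047083 = 2.0713.
P₀ = g₀ e^(−E₀/kT) / Z = 2.0000/2.0713 = 0.966.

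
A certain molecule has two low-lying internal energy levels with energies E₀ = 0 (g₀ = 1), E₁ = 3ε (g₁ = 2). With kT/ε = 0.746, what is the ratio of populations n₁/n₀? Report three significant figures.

n₁/n₀ = (g₁/g₀) exp[−(E₁−E₀)/kT] = (2/1) × exp(−(3ε)/(0.746ε)) = (2/1) × exp(-4.0214) = 0.0359.

0.0359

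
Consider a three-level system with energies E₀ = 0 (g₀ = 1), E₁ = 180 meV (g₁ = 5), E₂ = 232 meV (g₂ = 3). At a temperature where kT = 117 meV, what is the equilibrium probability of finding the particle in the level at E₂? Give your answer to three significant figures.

0.166

Eᵢ/kT = 0, 1.5385, 1.9829.
Z = Σ gᵢe^(−Eᵢ/kT) = 1·e^(−0) + 5·e^(−1.5385) + 3·e^(−1.9829) = 1.0000 + 1.0735 + 0.41301 = 2.4865.
P₂ = g₂ e^(−E₂/kT) / Z = 0.41301/2.4865 = 0.166.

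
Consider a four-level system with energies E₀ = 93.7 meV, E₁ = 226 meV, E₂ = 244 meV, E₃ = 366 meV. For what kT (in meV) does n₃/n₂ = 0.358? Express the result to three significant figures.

n₃/n₂ = exp[−(E₃−E₂)/kT] = 0.358.
⇒ (E₃−E₂)/kT = ln(1/0.358) = ln(2.7933) = 1.0272.
kT = 122 meV / 1.0272 = 119 meV.

119 meV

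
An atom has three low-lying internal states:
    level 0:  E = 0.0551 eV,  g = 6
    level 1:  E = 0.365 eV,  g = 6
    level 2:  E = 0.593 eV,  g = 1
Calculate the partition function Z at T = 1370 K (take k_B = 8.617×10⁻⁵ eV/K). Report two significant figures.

Z = 4.0

k_BT = 8.617×10⁻⁵ × 1370 K = 0.1181 eV.
Eᵢ/kT = 0.4666, 3.091, 5.021.
Z = Σ gᵢe^(−Eᵢ/kT) = 6·e^(−0.4666) + 6·e^(−3.091) + 1·e^(−5.021) = 3.763 + 0.2727 + 0.006598 = 4.042.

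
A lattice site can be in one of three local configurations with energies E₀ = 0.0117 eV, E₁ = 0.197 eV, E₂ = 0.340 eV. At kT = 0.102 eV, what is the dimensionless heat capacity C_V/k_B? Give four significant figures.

Eᵢ/kT = 0.114706, 1.93137, 3.33333.
Z = Σ e^(−Eᵢ/kT) = e^(−0.114706) + e^(−1.93137) + e^(−3.33333) = 0.891628 + 0.144949 + 0.0356741 = 1.07225.
⟨E⟩ = 0.0476719 eV, ⟨E²⟩ = 0.00920616 eV².
C_V/k_B = (⟨E²⟩ − ⟨E⟩²)/(kT)² = (0.00920616 − 0.00227261)/0.0104040 = 0.6664.

0.6664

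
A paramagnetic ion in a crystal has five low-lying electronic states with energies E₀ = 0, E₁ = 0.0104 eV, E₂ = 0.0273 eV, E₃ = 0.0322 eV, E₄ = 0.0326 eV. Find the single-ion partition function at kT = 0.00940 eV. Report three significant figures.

Z = 1.45

Eᵢ/kT = 0, 1.1064, 2.9043, 3.4255, 3.4681.
Z = Σ e^(−Eᵢ/kT) = e^(−0) + e^(−1.1064) + e^(−2.9043) + e^(−3.4255) + e^(−3.4681) = 1.0000 + 0.33075 + 0.054787 + 0.032533 + 0.031176 = 1.4492.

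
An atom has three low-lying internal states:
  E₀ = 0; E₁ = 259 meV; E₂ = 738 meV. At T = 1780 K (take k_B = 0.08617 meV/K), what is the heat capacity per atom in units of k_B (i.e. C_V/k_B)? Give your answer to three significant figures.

k_BT = 0.08617 × 1780 K = 153.38 meV.
Eᵢ/kT = 0, 1.6886, 4.8116.
Z = Σ e^(−Eᵢ/kT) = e^(−0) + e^(−1.6886) + e^(−4.8116) = 1.0000 + 0.18478 + 0.0081348 = 1.1929.
⟨E⟩ = 45.152 meV, ⟨E²⟩ = 14105 meV².
C_V/k_B = (⟨E²⟩ − ⟨E⟩²)/(kT)² = (14105 − 2038.7)/23525 = 0.513.

0.513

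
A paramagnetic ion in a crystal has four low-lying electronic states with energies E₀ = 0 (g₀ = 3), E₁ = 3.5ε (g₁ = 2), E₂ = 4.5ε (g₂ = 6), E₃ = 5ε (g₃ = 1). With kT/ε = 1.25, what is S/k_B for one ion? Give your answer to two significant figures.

Eᵢ/kT = 0, 2.800, 3.600, 4.000.
Z = Σ gᵢe^(−Eᵢ/kT) = 3·e^(−0) + 2·e^(−2.800) + 6·e^(−3.600) + 1·e^(−4.000) = 3.000 + 0.1216 + 0.1639 + 0.01832 = 3.304.
⟨E⟩ = Σ EᵢPᵢ = 0.3798 ε.
S/k_B = ln Z + ⟨E⟩/kT = ln(3.304) + 0.3798/1.25 = 1.195 + 0.3038 = 1.5.

1.5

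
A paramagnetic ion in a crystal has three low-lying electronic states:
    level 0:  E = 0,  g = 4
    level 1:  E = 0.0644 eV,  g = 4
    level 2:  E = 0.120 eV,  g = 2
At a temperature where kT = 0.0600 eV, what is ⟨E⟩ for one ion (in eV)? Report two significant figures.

Eᵢ/kT = 0, 1.073, 2.000.
Z = Σ gᵢe^(−Eᵢ/kT) = 4·e^(−0) + 4·e^(−1.073) + 2·e^(−2.000) = 4.000 + 1.368 + 0.2707 = 5.639.
⟨E⟩ = Σ Eᵢ gᵢe^(−Eᵢ/kT) / Z = (0·4.000 + 0.0644·1.368 + 0.120·0.2707) / 5.639 = 0.021 eV.

0.021 eV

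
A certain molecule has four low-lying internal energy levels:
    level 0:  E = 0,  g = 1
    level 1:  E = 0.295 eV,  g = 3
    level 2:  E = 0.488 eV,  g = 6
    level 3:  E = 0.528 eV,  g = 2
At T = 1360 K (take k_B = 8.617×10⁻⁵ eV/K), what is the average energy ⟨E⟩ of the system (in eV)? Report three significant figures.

0.0947 eV

k_BT = 8.617×10⁻⁵ × 1360 K = 0.11719 eV.
Eᵢ/kT = 0, 2.5173, 4.1642, 4.5055.
Z = Σ gᵢe^(−Eᵢ/kT) = 1·e^(−0) + 3·e^(−2.5173) + 6·e^(−4.1642) + 2·e^(−4.5055) = 1.0000 + 0.24203 + 0.093253 + 0.022096 = 1.3574.
⟨E⟩ = Σ Eᵢ gᵢe^(−Eᵢ/kT) / Z = (0·1.0000 + 0.295·0.24203 + 0.488·0.093253 + 0.528·0.022096) / 1.3574 = 0.0947 eV.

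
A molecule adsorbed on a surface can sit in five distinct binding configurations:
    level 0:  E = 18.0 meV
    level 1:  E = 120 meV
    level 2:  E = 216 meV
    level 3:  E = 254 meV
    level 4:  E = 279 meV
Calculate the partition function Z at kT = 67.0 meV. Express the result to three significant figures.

Eᵢ/kT = 0.26866, 1.7910, 3.2239, 3.7910, 4.1642.
Z = Σ e^(−Eᵢ/kT) = e^(−0.26866) + e^(−1.7910) + e^(−3.2239) + e^(−3.7910) + e^(−4.1642) = 0.76440 + 0.16679 + 0.039800 + 0.022573 + 0.015542 = 1.0091.

Z = 1.01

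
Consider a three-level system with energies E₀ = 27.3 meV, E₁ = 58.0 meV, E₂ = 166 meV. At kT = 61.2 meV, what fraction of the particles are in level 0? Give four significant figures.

0.5851

Eᵢ/kT = 0.446078, 0.947712, 2.71242.
Z = Σ e^(−Eᵢ/kT) = e^(−0.446078) + e^(−0.947712) + e^(−2.71242) = 0.640134 + 0.387627 + 0.0663760 = 1.09414.
P₀ = e^(−E₀/kT) / Z = 0.640134/1.09414 = 0.5851.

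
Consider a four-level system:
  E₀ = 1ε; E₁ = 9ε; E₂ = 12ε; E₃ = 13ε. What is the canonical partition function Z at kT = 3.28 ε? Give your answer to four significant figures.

Eᵢ/kT = 0.304878, 2.74390, 3.65854, 3.96341.
Z = Σ e^(−Eᵢ/kT) = e^(−0.304878) + e^(−2.74390) + e^(−3.65854) + e^(−3.96341) = 0.737213 + 0.0643190 + 0.0257701 + 0.0189982 = 0.846300.

Z = 0.8463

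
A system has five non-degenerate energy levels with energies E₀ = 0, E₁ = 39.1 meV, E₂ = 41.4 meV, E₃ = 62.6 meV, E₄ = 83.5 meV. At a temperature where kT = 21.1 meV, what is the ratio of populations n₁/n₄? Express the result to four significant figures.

n₁/n₄ = exp[−(E₁−E₄)/kT] = exp(−(-44.4 meV)/(21.1 meV)) = exp(2.10427) = 8.201.

8.201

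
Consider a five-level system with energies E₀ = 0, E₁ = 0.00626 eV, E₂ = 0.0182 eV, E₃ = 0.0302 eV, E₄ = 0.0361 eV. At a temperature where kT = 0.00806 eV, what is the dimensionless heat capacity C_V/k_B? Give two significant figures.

0.65

Eᵢ/kT = 0, 0.7767, 2.258, 3.747, 4.479.
Z = Σ e^(−Eᵢ/kT) = e^(−0) + e^(−0.7767) + e^(−2.258) + e^(−3.747) + e^(−4.479) = 1.000 + 0.4599 + 0.1046 + 0.02359 + 0.01134 = 1.599.
⟨E⟩ = 0.003693 eV, ⟨E²⟩ = 0.00005564 eV².
C_V/k_B = (⟨E²⟩ − ⟨E⟩²)/(kT)² = (0.00005564 − 0.00001364)/0.00006496 = 0.65.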